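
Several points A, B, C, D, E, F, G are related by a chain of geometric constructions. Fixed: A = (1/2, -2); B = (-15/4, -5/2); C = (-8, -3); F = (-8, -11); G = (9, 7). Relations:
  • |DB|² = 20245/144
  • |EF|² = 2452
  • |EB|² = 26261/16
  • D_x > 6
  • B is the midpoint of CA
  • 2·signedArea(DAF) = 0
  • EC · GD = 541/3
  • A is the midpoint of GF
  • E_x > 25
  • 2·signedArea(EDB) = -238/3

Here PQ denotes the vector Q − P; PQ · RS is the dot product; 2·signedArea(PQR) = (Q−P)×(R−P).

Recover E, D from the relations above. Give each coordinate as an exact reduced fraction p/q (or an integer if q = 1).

1. D_x = 37/6  [line 9·x + -17/2·y + -43/2 = 0 ∩ |DB|² = 20245/144]
2. D_y = 4  [line 9·x + -17/2·y + -43/2 = 0 ∩ |DB|² = 20245/144]
   → D = (37/6, 4)
3. E_x = 26  [2·signedArea(EDB) = -238/3 ∩ EC · GD = 541/3]
4. E_y = 25  [2·signedArea(EDB) = -238/3 ∩ EC · GD = 541/3]
   → E = (26, 25)

D = (37/6, 4)
E = (26, 25)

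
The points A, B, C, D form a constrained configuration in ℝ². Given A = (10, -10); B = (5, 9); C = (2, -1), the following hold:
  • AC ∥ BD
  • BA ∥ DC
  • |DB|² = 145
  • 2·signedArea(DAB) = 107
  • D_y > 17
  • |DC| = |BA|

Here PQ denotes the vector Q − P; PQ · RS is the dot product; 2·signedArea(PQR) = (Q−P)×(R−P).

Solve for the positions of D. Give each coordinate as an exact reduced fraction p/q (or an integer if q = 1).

1. D_x = -3  [BA ∥ DC ∩ AC ∥ BD]
2. D_y = 18  [BA ∥ DC ∩ AC ∥ BD]
   → D = (-3, 18)

D = (-3, 18)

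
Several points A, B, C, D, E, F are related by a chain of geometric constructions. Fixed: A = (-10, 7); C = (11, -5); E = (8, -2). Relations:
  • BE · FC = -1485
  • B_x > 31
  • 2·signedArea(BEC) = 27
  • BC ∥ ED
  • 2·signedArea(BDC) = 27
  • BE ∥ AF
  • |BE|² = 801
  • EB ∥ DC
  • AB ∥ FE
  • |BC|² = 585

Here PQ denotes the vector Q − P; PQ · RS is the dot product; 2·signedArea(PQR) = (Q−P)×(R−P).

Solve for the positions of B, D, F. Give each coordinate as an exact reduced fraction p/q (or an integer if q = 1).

B = (32, -17)
D = (-13, 10)
F = (-34, 22)

1. B_x = 32  [line 3·x + 3·y + -45 = 0 ∩ |BC|² = 585]
2. B_y = -17  [line 3·x + 3·y + -45 = 0 ∩ |BC|² = 585]
   → B = (32, -17)
3. D_x = -13  [2·signedArea(BDC) = 27 ∩ EB ∥ DC]
4. D_y = 10  [2·signedArea(BDC) = 27 ∩ EB ∥ DC]
   → D = (-13, 10)
5. F_x = -34  [AB ∥ FE ∩ BE ∥ AF]
6. F_y = 22  [AB ∥ FE ∩ BE ∥ AF]
   → F = (-34, 22)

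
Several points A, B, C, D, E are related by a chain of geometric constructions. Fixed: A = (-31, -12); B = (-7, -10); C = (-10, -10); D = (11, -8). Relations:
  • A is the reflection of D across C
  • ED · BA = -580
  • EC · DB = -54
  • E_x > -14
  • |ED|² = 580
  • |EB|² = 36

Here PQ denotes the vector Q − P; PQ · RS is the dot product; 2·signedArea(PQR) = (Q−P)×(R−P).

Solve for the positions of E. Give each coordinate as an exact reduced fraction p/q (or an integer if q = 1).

1. E_x = -13  [EC · DB = -54 ∩ ED · BA = -580]
2. E_y = -10  [EC · DB = -54 ∩ ED · BA = -580]
   → E = (-13, -10)

E = (-13, -10)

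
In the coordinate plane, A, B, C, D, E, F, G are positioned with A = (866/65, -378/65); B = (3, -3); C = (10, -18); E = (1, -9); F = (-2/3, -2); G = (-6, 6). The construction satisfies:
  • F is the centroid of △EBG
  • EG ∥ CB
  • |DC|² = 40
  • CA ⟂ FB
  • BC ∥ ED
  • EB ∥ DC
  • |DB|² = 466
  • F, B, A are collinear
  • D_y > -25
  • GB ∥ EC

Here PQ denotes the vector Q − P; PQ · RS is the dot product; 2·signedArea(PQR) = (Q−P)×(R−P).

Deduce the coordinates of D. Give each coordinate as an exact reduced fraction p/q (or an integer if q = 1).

1. D_x = 8  [EB ∥ DC ∩ BC ∥ ED]
2. D_y = -24  [EB ∥ DC ∩ BC ∥ ED]
   → D = (8, -24)

D = (8, -24)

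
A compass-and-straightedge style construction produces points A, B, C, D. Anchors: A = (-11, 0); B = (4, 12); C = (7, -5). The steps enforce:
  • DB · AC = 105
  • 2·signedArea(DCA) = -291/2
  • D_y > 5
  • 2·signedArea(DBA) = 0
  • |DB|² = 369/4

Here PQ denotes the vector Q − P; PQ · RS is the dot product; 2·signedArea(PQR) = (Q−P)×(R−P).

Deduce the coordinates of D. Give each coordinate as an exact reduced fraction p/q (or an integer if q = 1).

1. D_x = -7/2  [2·signedArea(DBA) = 0 ∩ DB · AC = 105]
2. D_y = 6  [2·signedArea(DBA) = 0 ∩ DB · AC = 105]
   → D = (-7/2, 6)

D = (-7/2, 6)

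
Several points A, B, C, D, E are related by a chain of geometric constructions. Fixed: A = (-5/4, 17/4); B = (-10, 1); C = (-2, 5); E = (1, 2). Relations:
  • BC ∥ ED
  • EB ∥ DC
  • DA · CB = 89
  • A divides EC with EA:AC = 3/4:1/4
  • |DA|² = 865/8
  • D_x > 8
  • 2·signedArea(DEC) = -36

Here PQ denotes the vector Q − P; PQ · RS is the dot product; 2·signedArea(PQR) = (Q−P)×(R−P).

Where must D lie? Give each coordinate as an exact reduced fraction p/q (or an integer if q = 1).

D = (9, 6)

1. D_x = 9  [EB ∥ DC ∩ BC ∥ ED]
2. D_y = 6  [EB ∥ DC ∩ BC ∥ ED]
   → D = (9, 6)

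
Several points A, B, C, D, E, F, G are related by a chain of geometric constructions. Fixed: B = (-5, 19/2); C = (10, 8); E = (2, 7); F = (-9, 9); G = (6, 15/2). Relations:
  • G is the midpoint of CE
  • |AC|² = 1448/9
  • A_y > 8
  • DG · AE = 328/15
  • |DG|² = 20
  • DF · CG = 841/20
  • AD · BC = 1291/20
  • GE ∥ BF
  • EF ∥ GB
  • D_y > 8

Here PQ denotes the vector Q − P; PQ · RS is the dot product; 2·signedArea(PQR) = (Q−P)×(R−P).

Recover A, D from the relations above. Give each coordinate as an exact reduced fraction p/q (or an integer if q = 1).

A = (-8/3, 26/3)
D = (8/5, 83/10)

1. D_x = 8/5  [line 4·x + 1/2·y + -211/20 = 0 ∩ |DG|² = 20]
2. D_y = 83/10  [line 4·x + 1/2·y + -211/20 = 0 ∩ |DG|² = 20]
   → D = (8/5, 83/10)
3. A_x = -8/3  [AD · BC = 1291/20 ∩ DG · AE = 328/15]
4. A_y = 26/3  [AD · BC = 1291/20 ∩ DG · AE = 328/15]
   → A = (-8/3, 26/3)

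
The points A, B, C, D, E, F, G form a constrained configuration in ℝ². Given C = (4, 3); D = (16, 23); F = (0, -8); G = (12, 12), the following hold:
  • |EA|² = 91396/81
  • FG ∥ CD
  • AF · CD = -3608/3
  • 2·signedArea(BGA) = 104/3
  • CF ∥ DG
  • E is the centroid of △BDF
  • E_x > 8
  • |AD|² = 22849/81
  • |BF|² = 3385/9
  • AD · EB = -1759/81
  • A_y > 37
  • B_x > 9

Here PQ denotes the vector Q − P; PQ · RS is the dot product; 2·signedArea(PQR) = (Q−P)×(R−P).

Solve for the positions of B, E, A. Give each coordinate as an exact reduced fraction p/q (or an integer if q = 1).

A = (212/9, 38)
B = (28/3, 9)
E = (76/9, 8)

1. A_x = 212/9  [line -12·x + -20·y + 3128/3 = 0 ∩ |AD|² = 22849/81]
2. A_y = 38  [line -12·x + -20·y + 3128/3 = 0 ∩ |AD|² = 22849/81]
   → A = (212/9, 38)
3. B_x = 28/3  [line -26·x + 104/9·y + 416/3 = 0 ∩ |BF|² = 3385/9]
4. B_y = 9  [line -26·x + 104/9·y + 416/3 = 0 ∩ |BF|² = 3385/9]
   → B = (28/3, 9)
5. E_x = 76/9  [E is the centroid of △BDF]
6. E_y = 8  [E is the centroid of △BDF]
   → E = (76/9, 8)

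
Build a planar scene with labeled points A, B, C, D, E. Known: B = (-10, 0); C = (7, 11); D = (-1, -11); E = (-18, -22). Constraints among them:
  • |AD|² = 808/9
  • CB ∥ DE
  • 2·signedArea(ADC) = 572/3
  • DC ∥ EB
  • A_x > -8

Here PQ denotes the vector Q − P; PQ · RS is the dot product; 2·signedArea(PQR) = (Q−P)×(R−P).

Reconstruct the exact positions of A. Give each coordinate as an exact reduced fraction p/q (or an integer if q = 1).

A = (-7, -11/3)

1. A_x = -7  [line -22·x + 8·y + -374/3 = 0 ∩ |AD|² = 808/9]
2. A_y = -11/3  [line -22·x + 8·y + -374/3 = 0 ∩ |AD|² = 808/9]
   → A = (-7, -11/3)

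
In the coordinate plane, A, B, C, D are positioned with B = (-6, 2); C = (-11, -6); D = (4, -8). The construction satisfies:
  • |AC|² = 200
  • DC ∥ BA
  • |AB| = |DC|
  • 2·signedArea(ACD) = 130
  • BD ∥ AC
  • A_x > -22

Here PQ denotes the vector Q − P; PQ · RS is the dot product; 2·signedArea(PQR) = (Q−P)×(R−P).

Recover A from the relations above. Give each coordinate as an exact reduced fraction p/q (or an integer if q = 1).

1. A_x = -21  [BD ∥ AC ∩ DC ∥ BA]
2. A_y = 4  [BD ∥ AC ∩ DC ∥ BA]
   → A = (-21, 4)

A = (-21, 4)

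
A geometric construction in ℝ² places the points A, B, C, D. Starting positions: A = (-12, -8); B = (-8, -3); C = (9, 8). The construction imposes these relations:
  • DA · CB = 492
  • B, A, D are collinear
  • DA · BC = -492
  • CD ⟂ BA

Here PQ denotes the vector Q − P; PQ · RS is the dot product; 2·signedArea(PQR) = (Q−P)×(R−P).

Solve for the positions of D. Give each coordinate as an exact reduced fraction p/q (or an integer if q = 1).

D = (4, 12)

1. D_x = 4  [B, A, D are collinear ∩ CD ⟂ BA]
2. D_y = 12  [B, A, D are collinear ∩ CD ⟂ BA]
   → D = (4, 12)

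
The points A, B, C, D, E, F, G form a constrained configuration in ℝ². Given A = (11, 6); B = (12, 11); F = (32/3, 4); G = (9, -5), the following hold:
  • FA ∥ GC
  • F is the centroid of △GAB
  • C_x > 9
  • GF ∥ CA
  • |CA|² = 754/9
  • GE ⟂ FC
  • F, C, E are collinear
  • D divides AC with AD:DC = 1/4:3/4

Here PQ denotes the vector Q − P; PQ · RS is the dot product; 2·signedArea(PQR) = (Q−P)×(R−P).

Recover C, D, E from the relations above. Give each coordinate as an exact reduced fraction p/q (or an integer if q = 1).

1. C_x = 28/3  [GF ∥ CA ∩ FA ∥ GC]
2. C_y = -3  [GF ∥ CA ∩ FA ∥ GC]
   → C = (28/3, -3)
3. D_x = 127/12  [D divides AC with AD:DC = 1/4:3/4]
4. D_y = 15/4  [D divides AC with AD:DC = 1/4:3/4]
   → D = (127/12, 15/4)
5. E_x = 4092/457  [F, C, E are collinear ∩ GE ⟂ FC]
6. E_y = -2281/457  [F, C, E are collinear ∩ GE ⟂ FC]
   → E = (4092/457, -2281/457)

C = (28/3, -3)
D = (127/12, 15/4)
E = (4092/457, -2281/457)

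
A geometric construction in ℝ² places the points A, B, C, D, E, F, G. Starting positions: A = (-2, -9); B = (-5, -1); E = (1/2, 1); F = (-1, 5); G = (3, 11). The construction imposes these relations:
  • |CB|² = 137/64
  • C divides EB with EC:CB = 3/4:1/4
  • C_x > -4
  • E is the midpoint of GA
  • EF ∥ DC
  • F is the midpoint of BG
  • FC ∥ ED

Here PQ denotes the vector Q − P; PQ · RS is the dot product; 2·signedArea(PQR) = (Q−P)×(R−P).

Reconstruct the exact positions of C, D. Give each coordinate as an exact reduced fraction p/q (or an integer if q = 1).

C = (-29/8, -1/2)
D = (-17/8, -9/2)

1. C_x = -29/8  [C divides EB with EC:CB = 3/4:1/4]
2. C_y = -1/2  [C divides EB with EC:CB = 3/4:1/4]
   → C = (-29/8, -1/2)
3. D_x = -17/8  [EF ∥ DC ∩ FC ∥ ED]
4. D_y = -9/2  [EF ∥ DC ∩ FC ∥ ED]
   → D = (-17/8, -9/2)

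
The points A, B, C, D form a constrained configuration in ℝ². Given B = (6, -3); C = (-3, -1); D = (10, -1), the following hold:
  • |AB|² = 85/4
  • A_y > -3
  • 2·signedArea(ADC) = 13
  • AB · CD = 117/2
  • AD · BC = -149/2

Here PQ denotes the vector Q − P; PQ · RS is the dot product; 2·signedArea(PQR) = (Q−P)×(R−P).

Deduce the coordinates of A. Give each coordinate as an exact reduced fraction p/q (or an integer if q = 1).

1. A_x = 3/2  [AB · CD = 117/2 ∩ 2·signedArea(ADC) = 13]
2. A_y = -2  [AB · CD = 117/2 ∩ 2·signedArea(ADC) = 13]
   → A = (3/2, -2)

A = (3/2, -2)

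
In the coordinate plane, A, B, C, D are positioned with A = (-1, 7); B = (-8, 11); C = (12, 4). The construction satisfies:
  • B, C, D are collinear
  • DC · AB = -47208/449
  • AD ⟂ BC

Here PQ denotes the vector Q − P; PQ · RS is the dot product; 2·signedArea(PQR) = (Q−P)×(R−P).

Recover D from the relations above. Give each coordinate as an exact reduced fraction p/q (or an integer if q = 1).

1. D_x = -232/449  [B, C, D are collinear ∩ AD ⟂ BC]
2. D_y = 3763/449  [B, C, D are collinear ∩ AD ⟂ BC]
   → D = (-232/449, 3763/449)

D = (-232/449, 3763/449)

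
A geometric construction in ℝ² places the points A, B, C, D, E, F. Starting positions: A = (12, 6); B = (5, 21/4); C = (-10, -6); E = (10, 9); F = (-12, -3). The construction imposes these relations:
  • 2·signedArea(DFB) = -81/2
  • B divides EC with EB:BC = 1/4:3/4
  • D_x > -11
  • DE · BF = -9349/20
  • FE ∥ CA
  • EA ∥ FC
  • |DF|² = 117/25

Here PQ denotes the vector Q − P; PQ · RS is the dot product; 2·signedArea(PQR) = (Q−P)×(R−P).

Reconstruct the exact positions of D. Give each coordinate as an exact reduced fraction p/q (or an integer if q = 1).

D = (-54/5, -24/5)

1. D_x = -54/5  [DE · BF = -9349/20 ∩ 2·signedArea(DFB) = -81/2]
2. D_y = -24/5  [DE · BF = -9349/20 ∩ 2·signedArea(DFB) = -81/2]
   → D = (-54/5, -24/5)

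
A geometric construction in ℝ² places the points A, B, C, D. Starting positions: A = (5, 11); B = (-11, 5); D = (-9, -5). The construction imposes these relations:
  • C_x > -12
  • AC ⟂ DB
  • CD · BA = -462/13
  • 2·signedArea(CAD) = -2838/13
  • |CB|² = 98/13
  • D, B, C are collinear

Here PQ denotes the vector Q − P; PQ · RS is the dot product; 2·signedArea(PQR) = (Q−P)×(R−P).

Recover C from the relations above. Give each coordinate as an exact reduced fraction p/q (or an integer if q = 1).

C = (-150/13, 100/13)

1. C_x = -150/13  [D, B, C are collinear ∩ AC ⟂ DB]
2. C_y = 100/13  [D, B, C are collinear ∩ AC ⟂ DB]
   → C = (-150/13, 100/13)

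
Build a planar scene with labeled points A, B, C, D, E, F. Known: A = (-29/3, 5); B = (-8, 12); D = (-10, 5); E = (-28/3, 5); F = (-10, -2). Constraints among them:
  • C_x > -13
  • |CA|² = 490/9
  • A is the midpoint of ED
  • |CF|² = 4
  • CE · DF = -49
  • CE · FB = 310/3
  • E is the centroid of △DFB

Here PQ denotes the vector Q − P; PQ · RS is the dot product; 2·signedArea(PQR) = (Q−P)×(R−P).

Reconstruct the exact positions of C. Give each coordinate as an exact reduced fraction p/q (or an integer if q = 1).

C = (-12, -2)

1. C_x = -12  [CE · DF = -49 ∩ CE · FB = 310/3]
2. C_y = -2  [CE · DF = -49 ∩ CE · FB = 310/3]
   → C = (-12, -2)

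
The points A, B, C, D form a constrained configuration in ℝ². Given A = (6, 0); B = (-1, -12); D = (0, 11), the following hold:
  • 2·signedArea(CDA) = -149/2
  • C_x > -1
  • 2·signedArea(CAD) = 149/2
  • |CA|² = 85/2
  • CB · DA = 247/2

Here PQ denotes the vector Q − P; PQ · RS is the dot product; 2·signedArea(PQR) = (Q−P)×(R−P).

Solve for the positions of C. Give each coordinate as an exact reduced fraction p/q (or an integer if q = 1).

1. C_x = -1/2  [2·signedArea(CDA) = -149/2 ∩ CB · DA = 247/2]
2. C_y = -1/2  [2·signedArea(CDA) = -149/2 ∩ CB · DA = 247/2]
   → C = (-1/2, -1/2)

C = (-1/2, -1/2)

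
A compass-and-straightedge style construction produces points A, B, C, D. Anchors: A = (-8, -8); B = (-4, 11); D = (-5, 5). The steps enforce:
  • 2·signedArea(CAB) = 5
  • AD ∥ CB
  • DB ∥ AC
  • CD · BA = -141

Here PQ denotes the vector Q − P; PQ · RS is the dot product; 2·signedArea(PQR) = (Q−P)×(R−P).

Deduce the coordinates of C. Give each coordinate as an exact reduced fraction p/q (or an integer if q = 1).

1. C_x = -7  [AD ∥ CB ∩ DB ∥ AC]
2. C_y = -2  [AD ∥ CB ∩ DB ∥ AC]
   → C = (-7, -2)

C = (-7, -2)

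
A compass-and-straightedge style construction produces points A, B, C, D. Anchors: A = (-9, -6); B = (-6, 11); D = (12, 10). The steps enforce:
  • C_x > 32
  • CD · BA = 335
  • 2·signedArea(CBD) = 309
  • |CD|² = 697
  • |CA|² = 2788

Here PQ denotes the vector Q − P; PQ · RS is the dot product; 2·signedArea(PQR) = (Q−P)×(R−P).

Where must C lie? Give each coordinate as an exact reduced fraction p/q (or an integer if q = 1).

1. C_x = 33  [2·signedArea(CBD) = 309 ∩ CD · BA = 335]
2. C_y = 26  [2·signedArea(CBD) = 309 ∩ CD · BA = 335]
   → C = (33, 26)

C = (33, 26)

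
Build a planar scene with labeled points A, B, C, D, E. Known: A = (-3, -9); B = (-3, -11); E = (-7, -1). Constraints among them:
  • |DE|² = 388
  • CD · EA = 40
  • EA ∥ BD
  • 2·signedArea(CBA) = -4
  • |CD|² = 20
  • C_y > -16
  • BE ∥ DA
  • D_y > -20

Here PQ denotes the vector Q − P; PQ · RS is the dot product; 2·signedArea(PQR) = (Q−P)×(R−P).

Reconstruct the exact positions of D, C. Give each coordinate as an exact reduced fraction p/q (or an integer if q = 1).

C = (-1, -15)
D = (1, -19)

1. D_x = 1  [BE ∥ DA ∩ EA ∥ BD]
2. D_y = -19  [BE ∥ DA ∩ EA ∥ BD]
   → D = (1, -19)
3. C_x = -1  [CD · EA = 40 ∩ 2·signedArea(CBA) = -4]
4. C_y = -15  [CD · EA = 40 ∩ 2·signedArea(CBA) = -4]
   → C = (-1, -15)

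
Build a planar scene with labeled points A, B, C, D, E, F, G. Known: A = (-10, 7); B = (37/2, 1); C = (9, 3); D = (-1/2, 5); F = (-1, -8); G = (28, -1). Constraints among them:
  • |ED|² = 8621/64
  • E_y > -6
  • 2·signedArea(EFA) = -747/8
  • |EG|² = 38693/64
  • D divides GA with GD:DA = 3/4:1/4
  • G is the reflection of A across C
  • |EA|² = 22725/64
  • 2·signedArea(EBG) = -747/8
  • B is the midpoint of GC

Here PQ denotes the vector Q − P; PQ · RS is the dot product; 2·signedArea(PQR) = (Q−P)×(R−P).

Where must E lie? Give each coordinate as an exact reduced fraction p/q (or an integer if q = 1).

1. E_x = 31/8  [2·signedArea(EBG) = -747/8 ∩ 2·signedArea(EFA) = -747/8]
2. E_y = -23/4  [2·signedArea(EBG) = -747/8 ∩ 2·signedArea(EFA) = -747/8]
   → E = (31/8, -23/4)

E = (31/8, -23/4)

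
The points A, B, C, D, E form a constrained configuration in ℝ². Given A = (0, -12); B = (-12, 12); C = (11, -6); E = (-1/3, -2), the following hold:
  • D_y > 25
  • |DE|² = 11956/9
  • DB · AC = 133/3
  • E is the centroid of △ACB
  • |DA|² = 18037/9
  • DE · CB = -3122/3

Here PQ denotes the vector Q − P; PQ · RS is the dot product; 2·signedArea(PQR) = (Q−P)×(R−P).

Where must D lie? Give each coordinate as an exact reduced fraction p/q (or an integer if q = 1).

D = (-71/3, 26)

1. D_x = -71/3  [DE · CB = -3122/3 ∩ DB · AC = 133/3]
2. D_y = 26  [DE · CB = -3122/3 ∩ DB · AC = 133/3]
   → D = (-71/3, 26)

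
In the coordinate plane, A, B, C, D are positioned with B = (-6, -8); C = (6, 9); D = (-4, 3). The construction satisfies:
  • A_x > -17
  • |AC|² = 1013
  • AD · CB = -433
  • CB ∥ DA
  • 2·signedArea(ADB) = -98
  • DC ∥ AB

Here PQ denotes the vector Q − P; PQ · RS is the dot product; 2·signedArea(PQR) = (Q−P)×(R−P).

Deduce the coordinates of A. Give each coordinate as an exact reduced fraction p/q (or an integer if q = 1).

A = (-16, -14)

1. A_x = -16  [DC ∥ AB ∩ CB ∥ DA]
2. A_y = -14  [DC ∥ AB ∩ CB ∥ DA]
   → A = (-16, -14)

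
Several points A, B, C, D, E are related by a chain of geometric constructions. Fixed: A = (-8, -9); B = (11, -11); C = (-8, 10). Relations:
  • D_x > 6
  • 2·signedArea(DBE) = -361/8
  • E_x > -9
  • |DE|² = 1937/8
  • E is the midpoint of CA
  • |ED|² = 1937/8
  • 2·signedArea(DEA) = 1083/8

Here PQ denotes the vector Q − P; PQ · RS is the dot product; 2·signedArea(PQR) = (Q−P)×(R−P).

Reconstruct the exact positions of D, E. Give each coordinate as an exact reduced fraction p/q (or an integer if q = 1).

D = (25/4, -23/4)
E = (-8, 1/2)

1. E_x = -8  [E is the midpoint of CA]
2. E_y = 1/2  [E is the midpoint of CA]
   → E = (-8, 1/2)
3. D_x = 25/4  [2·signedArea(DEA) = 1083/8 ∩ 2·signedArea(DBE) = -361/8]
4. D_y = -23/4  [2·signedArea(DEA) = 1083/8 ∩ 2·signedArea(DBE) = -361/8]
   → D = (25/4, -23/4)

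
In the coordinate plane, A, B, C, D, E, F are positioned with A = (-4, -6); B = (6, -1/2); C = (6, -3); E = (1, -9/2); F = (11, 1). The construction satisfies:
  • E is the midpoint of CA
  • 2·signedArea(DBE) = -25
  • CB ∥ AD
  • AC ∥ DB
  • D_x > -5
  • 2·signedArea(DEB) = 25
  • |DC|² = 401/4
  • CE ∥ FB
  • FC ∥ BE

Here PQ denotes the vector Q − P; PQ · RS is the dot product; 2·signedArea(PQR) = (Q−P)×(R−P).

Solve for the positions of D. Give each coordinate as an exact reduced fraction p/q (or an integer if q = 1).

1. D_x = -4  [AC ∥ DB ∩ CB ∥ AD]
2. D_y = -7/2  [AC ∥ DB ∩ CB ∥ AD]
   → D = (-4, -7/2)

D = (-4, -7/2)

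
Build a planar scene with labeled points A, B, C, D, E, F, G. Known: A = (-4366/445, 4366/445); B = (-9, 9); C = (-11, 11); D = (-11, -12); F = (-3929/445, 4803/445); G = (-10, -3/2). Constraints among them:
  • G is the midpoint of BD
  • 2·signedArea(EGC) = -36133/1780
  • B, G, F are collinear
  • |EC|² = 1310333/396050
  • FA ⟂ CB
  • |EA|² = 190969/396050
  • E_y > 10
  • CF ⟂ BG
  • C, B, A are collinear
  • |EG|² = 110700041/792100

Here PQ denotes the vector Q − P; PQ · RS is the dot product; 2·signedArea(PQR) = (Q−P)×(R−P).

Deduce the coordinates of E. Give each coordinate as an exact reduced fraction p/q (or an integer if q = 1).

1. E_x = -1659/178  [line -25/2·x + -1·y + -189037/1780 = 0 ∩ |EA|² = 190969/396050]
2. E_y = 9169/890  [line -25/2·x + -1·y + -189037/1780 = 0 ∩ |EA|² = 190969/396050]
   → E = (-1659/178, 9169/890)

E = (-1659/178, 9169/890)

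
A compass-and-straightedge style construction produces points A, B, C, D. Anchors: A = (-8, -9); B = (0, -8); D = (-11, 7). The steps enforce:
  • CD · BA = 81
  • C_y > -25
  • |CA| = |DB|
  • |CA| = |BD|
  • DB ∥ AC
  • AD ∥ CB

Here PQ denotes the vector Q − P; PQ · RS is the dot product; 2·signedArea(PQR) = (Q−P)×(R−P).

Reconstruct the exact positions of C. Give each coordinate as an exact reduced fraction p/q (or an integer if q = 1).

1. C_x = 3  [AD ∥ CB ∩ DB ∥ AC]
2. C_y = -24  [AD ∥ CB ∩ DB ∥ AC]
   → C = (3, -24)

C = (3, -24)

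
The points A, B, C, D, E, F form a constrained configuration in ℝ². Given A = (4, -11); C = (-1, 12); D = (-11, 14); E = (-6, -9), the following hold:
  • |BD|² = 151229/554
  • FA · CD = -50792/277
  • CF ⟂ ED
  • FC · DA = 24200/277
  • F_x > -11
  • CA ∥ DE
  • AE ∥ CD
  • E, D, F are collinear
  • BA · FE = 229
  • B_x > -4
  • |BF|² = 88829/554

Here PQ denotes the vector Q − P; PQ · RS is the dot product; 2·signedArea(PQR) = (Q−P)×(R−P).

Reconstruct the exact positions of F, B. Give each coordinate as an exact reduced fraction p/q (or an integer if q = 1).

1. F_x = -2807/277  [E, D, F are collinear ∩ CF ⟂ ED]
2. F_y = 2774/277  [E, D, F are collinear ∩ CF ⟂ ED]
   → F = (-2807/277, 2774/277)
3. B_x = -1699/554  [line -1145/277·x + 5267/277·y + -916/277 = 0 ∩ |BF|² = 88829/554]
4. B_y = -273/554  [line -1145/277·x + 5267/277·y + -916/277 = 0 ∩ |BF|² = 88829/554]
   → B = (-1699/554, -273/554)

B = (-1699/554, -273/554)
F = (-2807/277, 2774/277)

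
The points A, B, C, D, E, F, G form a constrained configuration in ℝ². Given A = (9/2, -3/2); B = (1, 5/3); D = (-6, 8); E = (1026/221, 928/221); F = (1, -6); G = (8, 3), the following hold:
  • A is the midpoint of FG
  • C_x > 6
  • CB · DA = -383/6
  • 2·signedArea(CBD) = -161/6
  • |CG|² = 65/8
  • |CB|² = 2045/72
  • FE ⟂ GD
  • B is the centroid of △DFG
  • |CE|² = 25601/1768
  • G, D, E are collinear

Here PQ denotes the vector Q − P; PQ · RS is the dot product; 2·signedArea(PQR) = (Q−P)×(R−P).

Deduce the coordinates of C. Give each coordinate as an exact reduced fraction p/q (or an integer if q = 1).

C = (25/4, 3/4)

1. C_x = 25/4  [CB · DA = -383/6 ∩ 2·signedArea(CBD) = -161/6]
2. C_y = 3/4  [CB · DA = -383/6 ∩ 2·signedArea(CBD) = -161/6]
   → C = (25/4, 3/4)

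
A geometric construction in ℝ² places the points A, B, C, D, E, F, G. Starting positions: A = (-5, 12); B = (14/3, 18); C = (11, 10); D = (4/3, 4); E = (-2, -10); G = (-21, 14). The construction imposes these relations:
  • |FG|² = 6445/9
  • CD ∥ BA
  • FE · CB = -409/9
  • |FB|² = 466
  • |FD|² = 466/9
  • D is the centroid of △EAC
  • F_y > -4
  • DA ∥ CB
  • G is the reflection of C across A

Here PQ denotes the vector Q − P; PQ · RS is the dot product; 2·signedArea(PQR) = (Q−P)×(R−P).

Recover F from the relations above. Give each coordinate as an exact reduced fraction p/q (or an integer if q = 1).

1. F_x = -1/3  [line 19/3·x + -8·y + -197/9 = 0 ∩ |FG|² = 6445/9]
2. F_y = -3  [line 19/3·x + -8·y + -197/9 = 0 ∩ |FG|² = 6445/9]
   → F = (-1/3, -3)

F = (-1/3, -3)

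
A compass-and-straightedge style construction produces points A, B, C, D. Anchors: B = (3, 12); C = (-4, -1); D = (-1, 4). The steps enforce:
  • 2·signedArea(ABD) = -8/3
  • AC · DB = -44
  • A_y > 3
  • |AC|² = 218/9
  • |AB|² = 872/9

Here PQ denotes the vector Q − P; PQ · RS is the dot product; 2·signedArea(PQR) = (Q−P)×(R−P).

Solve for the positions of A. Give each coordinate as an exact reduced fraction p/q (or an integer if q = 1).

1. A_x = -5/3  [2·signedArea(ABD) = -8/3 ∩ AC · DB = -44]
2. A_y = 10/3  [2·signedArea(ABD) = -8/3 ∩ AC · DB = -44]
   → A = (-5/3, 10/3)

A = (-5/3, 10/3)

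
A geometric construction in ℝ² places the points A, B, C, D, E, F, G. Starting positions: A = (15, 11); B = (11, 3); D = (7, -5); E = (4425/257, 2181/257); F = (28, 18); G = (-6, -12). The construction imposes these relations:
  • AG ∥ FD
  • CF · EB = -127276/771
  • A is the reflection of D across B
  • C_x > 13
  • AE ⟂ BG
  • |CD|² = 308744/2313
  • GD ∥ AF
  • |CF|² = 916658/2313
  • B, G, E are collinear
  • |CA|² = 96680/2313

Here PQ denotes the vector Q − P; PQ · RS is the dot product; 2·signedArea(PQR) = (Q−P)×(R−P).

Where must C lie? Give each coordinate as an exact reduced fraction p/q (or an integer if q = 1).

C = (10079/771, 1241/257)

1. C_x = 10079/771  [line 1598/257·x + 1410/257·y + -83096/771 = 0 ∩ |CF|² = 916658/2313]
2. C_y = 1241/257  [line 1598/257·x + 1410/257·y + -83096/771 = 0 ∩ |CF|² = 916658/2313]
   → C = (10079/771, 1241/257)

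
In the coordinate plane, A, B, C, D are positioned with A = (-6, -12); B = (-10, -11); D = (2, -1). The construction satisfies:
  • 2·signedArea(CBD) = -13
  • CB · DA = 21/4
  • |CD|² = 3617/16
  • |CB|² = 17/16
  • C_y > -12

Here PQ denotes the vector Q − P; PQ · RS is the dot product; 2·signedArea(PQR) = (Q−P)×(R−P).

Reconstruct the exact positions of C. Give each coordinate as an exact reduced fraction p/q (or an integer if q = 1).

1. C_x = -9  [CB · DA = 21/4 ∩ 2·signedArea(CBD) = -13]
2. C_y = -45/4  [CB · DA = 21/4 ∩ 2·signedArea(CBD) = -13]
   → C = (-9, -45/4)

C = (-9, -45/4)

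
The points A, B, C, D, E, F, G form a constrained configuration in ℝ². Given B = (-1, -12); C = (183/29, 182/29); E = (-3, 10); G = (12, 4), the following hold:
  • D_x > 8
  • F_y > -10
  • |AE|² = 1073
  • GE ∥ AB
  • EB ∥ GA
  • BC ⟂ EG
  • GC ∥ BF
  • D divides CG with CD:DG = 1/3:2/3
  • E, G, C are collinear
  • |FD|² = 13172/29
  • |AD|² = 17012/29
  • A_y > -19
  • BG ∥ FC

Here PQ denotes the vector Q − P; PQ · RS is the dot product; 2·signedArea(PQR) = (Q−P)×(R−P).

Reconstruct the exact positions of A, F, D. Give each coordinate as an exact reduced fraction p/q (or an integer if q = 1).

A = (14, -18)
D = (238/29, 160/29)
F = (-194/29, -282/29)

1. A_x = 14  [GE ∥ AB ∩ EB ∥ GA]
2. A_y = -18  [GE ∥ AB ∩ EB ∥ GA]
   → A = (14, -18)
3. F_x = -194/29  [BG ∥ FC ∩ GC ∥ BF]
4. F_y = -282/29  [BG ∥ FC ∩ GC ∥ BF]
   → F = (-194/29, -282/29)
5. D_x = 238/29  [D divides CG with CD:DG = 1/3:2/3]
6. D_y = 160/29  [D divides CG with CD:DG = 1/3:2/3]
   → D = (238/29, 160/29)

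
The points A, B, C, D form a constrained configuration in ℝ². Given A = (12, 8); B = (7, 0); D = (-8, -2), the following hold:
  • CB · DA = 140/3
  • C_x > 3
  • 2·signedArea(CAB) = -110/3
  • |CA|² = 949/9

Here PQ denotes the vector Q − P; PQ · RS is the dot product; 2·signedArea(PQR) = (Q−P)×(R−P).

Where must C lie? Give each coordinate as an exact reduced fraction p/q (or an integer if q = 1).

1. C_x = 11/3  [2·signedArea(CAB) = -110/3 ∩ CB · DA = 140/3]
2. C_y = 2  [2·signedArea(CAB) = -110/3 ∩ CB · DA = 140/3]
   → C = (11/3, 2)

C = (11/3, 2)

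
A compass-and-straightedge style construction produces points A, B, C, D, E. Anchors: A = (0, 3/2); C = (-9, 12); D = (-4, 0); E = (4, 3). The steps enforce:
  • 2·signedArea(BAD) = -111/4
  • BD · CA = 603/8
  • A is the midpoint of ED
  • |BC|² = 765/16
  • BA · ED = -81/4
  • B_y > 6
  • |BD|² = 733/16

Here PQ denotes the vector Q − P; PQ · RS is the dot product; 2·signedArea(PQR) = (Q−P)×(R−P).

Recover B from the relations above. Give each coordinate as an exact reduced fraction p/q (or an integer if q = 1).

B = (-9/2, 27/4)

1. B_x = -9/2  [2·signedArea(BAD) = -111/4 ∩ BD · CA = 603/8]
2. B_y = 27/4  [2·signedArea(BAD) = -111/4 ∩ BD · CA = 603/8]
   → B = (-9/2, 27/4)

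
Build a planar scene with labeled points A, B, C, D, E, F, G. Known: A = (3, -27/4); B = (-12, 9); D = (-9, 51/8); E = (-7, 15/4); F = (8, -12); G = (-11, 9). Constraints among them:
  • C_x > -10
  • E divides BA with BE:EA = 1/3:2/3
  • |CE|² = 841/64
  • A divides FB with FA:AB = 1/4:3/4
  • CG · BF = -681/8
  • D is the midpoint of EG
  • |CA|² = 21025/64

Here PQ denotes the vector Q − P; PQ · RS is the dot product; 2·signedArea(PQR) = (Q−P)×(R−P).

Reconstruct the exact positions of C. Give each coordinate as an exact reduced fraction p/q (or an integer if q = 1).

1. C_x = -19/2  [line -20·x + 21·y + -2591/8 = 0 ∩ |CA|² = 21025/64]
2. C_y = 51/8  [line -20·x + 21·y + -2591/8 = 0 ∩ |CA|² = 21025/64]
   → C = (-19/2, 51/8)

C = (-19/2, 51/8)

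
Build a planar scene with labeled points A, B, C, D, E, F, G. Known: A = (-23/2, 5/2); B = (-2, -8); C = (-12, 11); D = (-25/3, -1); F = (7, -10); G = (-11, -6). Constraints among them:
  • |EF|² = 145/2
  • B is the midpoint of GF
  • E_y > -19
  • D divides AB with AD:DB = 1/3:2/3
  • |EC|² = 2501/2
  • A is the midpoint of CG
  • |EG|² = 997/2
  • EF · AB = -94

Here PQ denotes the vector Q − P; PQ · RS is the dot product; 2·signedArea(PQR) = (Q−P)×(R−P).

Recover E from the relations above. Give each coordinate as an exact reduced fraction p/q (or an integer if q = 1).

1. E_x = 15/2  [line -19/2·x + 21/2·y + 531/2 = 0 ∩ |EG|² = 997/2]
2. E_y = -37/2  [line -19/2·x + 21/2·y + 531/2 = 0 ∩ |EG|² = 997/2]
   → E = (15/2, -37/2)

E = (15/2, -37/2)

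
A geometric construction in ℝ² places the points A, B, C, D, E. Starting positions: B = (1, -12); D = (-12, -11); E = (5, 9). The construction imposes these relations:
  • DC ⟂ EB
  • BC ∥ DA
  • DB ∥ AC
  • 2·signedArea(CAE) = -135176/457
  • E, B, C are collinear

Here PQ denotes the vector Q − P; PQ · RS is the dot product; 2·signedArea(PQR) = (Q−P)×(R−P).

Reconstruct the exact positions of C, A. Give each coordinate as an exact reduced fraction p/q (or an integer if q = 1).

1. C_x = 333/457  [E, B, C are collinear ∩ DC ⟂ EB]
2. C_y = -6135/457  [E, B, C are collinear ∩ DC ⟂ EB]
   → C = (333/457, -6135/457)
3. A_x = -5608/457  [DB ∥ AC ∩ BC ∥ DA]
4. A_y = -5678/457  [DB ∥ AC ∩ BC ∥ DA]
   → A = (-5608/457, -5678/457)

A = (-5608/457, -5678/457)
C = (333/457, -6135/457)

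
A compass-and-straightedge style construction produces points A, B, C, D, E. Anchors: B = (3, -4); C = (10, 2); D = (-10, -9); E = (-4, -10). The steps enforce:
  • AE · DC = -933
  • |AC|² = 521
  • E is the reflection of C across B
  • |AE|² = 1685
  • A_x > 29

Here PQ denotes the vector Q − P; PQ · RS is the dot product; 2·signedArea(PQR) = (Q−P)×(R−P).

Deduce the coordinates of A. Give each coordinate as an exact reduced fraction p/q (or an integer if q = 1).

1. A_x = 30  [line -20·x + -11·y + 743 = 0 ∩ |AC|² = 521]
2. A_y = 13  [line -20·x + -11·y + 743 = 0 ∩ |AC|² = 521]
   → A = (30, 13)

A = (30, 13)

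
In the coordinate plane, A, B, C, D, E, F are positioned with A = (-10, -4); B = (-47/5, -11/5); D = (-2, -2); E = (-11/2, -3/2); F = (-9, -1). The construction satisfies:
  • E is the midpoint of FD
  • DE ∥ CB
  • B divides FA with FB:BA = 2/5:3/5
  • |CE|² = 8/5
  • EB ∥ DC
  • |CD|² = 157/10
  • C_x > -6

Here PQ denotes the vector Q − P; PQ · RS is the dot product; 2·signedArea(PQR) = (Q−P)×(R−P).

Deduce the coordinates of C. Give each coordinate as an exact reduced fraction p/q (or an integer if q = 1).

C = (-59/10, -27/10)

1. C_x = -59/10  [DE ∥ CB ∩ EB ∥ DC]
2. C_y = -27/10  [DE ∥ CB ∩ EB ∥ DC]
   → C = (-59/10, -27/10)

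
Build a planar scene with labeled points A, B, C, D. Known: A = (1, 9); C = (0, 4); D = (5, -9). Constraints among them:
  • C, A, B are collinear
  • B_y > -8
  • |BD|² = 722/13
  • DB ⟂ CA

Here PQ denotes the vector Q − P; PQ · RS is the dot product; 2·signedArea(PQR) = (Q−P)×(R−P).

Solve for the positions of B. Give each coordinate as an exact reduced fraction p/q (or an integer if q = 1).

B = (-30/13, -98/13)

1. B_x = -30/13  [C, A, B are collinear ∩ DB ⟂ CA]
2. B_y = -98/13  [C, A, B are collinear ∩ DB ⟂ CA]
   → B = (-30/13, -98/13)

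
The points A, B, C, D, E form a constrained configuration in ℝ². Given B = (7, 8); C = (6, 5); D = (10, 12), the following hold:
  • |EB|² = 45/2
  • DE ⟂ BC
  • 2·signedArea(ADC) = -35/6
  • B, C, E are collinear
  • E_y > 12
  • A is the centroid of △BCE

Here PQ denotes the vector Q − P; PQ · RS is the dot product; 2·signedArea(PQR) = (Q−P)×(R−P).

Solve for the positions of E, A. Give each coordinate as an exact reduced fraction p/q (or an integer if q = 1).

A = (43/6, 17/2)
E = (17/2, 25/2)

1. E_x = 17/2  [B, C, E are collinear ∩ DE ⟂ BC]
2. E_y = 25/2  [B, C, E are collinear ∩ DE ⟂ BC]
   → E = (17/2, 25/2)
3. A_x = 43/6  [A is the centroid of △BCE]
4. A_y = 17/2  [A is the centroid of △BCE]
   → A = (43/6, 17/2)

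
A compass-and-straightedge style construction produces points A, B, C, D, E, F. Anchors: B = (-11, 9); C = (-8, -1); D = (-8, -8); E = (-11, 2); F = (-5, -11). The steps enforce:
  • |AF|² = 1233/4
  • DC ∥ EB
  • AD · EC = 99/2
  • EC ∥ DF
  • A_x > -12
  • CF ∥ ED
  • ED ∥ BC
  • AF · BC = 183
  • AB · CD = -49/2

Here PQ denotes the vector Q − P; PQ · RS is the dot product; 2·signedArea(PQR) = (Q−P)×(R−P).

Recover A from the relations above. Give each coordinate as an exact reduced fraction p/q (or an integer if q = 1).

1. A_x = -11  [AD · EC = 99/2 ∩ AF · BC = 183]
2. A_y = 11/2  [AD · EC = 99/2 ∩ AF · BC = 183]
   → A = (-11, 11/2)

A = (-11, 11/2)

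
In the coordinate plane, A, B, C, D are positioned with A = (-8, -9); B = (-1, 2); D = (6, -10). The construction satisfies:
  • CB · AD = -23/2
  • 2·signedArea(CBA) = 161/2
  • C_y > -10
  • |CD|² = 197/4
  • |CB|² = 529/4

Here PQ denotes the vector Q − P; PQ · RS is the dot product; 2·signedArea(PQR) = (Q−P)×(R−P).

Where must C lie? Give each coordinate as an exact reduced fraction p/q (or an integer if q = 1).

1. C_x = -1  [2·signedArea(CBA) = 161/2 ∩ CB · AD = -23/2]
2. C_y = -19/2  [2·signedArea(CBA) = 161/2 ∩ CB · AD = -23/2]
   → C = (-1, -19/2)

C = (-1, -19/2)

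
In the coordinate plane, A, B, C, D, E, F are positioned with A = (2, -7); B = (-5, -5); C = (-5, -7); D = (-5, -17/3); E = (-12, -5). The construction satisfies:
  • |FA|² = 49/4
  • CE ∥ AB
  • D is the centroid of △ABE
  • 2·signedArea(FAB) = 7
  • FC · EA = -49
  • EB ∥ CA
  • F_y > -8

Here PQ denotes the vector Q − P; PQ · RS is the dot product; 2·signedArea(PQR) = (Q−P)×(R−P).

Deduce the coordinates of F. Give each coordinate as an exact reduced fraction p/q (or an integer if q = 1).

F = (-3/2, -7)

1. F_x = -3/2  [2·signedArea(FAB) = 7 ∩ FC · EA = -49]
2. F_y = -7  [2·signedArea(FAB) = 7 ∩ FC · EA = -49]
   → F = (-3/2, -7)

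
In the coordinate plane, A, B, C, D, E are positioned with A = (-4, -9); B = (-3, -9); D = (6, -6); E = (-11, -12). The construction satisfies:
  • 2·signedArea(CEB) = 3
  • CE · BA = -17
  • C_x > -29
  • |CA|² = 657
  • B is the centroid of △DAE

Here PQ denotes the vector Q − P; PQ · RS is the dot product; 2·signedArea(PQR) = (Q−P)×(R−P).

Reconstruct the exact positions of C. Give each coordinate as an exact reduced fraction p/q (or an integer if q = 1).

C = (-28, -18)

1. C_x = -28  [2·signedArea(CEB) = 3 ∩ CE · BA = -17]
2. C_y = -18  [2·signedArea(CEB) = 3 ∩ CE · BA = -17]
   → C = (-28, -18)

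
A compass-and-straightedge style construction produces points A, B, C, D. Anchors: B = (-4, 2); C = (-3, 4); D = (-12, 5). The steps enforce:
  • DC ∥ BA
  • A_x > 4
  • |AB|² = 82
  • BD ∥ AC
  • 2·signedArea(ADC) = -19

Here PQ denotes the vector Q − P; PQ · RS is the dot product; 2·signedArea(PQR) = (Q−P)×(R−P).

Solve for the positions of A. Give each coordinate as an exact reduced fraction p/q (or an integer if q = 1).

1. A_x = 5  [BD ∥ AC ∩ DC ∥ BA]
2. A_y = 1  [BD ∥ AC ∩ DC ∥ BA]
   → A = (5, 1)

A = (5, 1)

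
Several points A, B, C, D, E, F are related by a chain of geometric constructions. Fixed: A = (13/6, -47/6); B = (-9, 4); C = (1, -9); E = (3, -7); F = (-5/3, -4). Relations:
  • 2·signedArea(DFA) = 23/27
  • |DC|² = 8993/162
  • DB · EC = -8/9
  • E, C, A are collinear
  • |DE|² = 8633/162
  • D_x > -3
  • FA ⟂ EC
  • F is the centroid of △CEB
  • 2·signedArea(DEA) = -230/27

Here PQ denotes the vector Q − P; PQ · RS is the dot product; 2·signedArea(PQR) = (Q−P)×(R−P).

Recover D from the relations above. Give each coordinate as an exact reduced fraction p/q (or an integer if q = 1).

D = (-17/6, -47/18)

1. D_x = -17/6  [2·signedArea(DFA) = 23/27 ∩ 2·signedArea(DEA) = -230/27]
2. D_y = -47/18  [2·signedArea(DFA) = 23/27 ∩ 2·signedArea(DEA) = -230/27]
   → D = (-17/6, -47/18)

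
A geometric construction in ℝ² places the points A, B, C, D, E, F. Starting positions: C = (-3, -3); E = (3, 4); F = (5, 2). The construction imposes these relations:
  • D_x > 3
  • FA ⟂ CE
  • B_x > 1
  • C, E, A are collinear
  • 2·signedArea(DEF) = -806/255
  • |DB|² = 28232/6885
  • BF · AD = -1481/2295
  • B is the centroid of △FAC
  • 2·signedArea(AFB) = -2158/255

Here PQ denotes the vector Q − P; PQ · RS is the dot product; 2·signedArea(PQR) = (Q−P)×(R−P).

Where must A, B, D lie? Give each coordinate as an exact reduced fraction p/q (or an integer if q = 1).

1. A_x = 243/85  [C, E, A are collinear ∩ FA ⟂ CE]
2. A_y = 326/85  [C, E, A are collinear ∩ FA ⟂ CE]
   → A = (243/85, 326/85)
3. B_x = 413/255  [B is the centroid of △FAC]
4. B_y = 241/255  [B is the centroid of △FAC]
   → B = (413/255, 241/255)
5. D_x = 2417/765  [2·signedArea(DEF) = -806/255 ∩ BF · AD = -1481/2295]
6. D_y = 1729/765  [2·signedArea(DEF) = -806/255 ∩ BF · AD = -1481/2295]
   → D = (2417/765, 1729/765)

A = (243/85, 326/85)
B = (413/255, 241/255)
D = (2417/765, 1729/765)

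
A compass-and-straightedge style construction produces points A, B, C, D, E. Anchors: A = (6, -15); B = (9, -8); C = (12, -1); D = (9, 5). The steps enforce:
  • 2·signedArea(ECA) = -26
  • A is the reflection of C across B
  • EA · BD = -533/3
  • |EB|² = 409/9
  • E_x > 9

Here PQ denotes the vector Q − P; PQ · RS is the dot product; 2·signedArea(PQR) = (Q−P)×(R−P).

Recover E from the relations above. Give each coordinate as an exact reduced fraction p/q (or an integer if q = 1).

E = (10, -4/3)

1. E_x = 10  [EA · BD = -533/3 ∩ 2·signedArea(ECA) = -26]
2. E_y = -4/3  [EA · BD = -533/3 ∩ 2·signedArea(ECA) = -26]
   → E = (10, -4/3)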